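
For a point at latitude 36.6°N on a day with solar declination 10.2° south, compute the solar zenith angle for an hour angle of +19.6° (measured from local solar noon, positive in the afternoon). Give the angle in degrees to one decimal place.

With φ = 36.6°, δ = -10.2°, H = 19.60°: sin φ sin δ = -0.1056, cos φ cos δ cos H = 0.7443, so cos θ_z = 0.6387.
θ_z = arccos(0.6387) = 50.31°.

50.3°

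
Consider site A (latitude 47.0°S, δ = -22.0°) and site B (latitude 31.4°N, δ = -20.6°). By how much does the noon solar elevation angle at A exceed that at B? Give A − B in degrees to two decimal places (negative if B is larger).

+27.00°

A: 90° − |-47.0 − (-22.0)| = 65.00°.
B: 90° − |31.4 − (-20.6)| = 38.00°.
A − B = 65.00 − 38.00 = 27.00°.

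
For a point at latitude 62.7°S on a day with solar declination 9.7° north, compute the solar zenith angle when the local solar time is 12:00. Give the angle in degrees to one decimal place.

Hour angle H = 15° × (12 − 12) = 0.00°.
cos θ_z = sin φ sin δ + cos φ cos δ cos H = (-0.8886)(0.1685) + (0.4586)(0.9857)(1.0000) = 0.3023.
θ_z = arccos(0.3023) = 72.40°.

72.4°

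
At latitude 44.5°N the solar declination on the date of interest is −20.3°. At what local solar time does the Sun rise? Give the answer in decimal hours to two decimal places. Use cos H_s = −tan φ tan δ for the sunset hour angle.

7.42 h

cos H_s = −tan(44.5°) · tan(-20.3°) = 0.3635, so H_s = arccos(0.3635) = 68.68°.
Sunrise is at 12 − H_s/15 = 12 − 4.579 = 7.421 h local solar time.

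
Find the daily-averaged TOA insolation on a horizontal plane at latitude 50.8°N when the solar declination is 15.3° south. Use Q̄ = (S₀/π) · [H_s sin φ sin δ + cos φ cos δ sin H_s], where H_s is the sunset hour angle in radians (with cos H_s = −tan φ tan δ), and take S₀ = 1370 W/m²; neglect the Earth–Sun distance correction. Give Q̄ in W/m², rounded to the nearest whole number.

141 W/m²

The sunset hour angle satisfies cos H_s = −tan φ tan δ = 0.3354, giving H_s = 70.40°. In radians, H_s = 1.2287.
H_s sin φ sin δ = 1.2287 × 0.7749 × -0.2639 = -0.2513.
cos φ cos δ sin H_s = 0.6320 × 0.9646 × 0.9421 = 0.5743.
Q̄ = (1370/π) × (-0.2513 + 0.5743) = 436.08 × 0.3230 = 140.85 W/m².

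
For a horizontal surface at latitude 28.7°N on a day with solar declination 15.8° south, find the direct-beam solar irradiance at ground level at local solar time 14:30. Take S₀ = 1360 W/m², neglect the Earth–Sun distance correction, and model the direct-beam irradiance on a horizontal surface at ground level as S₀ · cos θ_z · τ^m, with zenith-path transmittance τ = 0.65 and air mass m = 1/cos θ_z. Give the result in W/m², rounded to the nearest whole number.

Hour angle H = 15° × (14.5 − 12) = 37.50°.
cos θ_z = sin(28.7°) sin(-15.8°) + cos(28.7°) cos(-15.8°) cos(37.50°) = -0.1308 + 0.6696 = 0.5388.
Air mass m = 1/cos θ_z = 1/0.5388 = 1.856; τ^m = 0.65^1.856 = 0.4495.
Surface direct beam = 1360 × 0.5388 × 0.4495 = 329.38 W/m².

329 W/m²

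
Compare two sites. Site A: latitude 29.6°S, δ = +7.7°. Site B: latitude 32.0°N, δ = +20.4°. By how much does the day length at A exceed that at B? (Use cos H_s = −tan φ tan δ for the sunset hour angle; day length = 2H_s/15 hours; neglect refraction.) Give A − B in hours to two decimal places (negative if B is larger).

-2.38 h

A: H_s = arccos(−tan -29.6° · tan 7.7°) = 85.59°, so 2H_s/15 = 11.4120 h.
B: H_s = arccos(−tan 32.0° · tan 20.4°) = 103.44°, so 2H_s/15 = 13.7920 h.
A − B = 11.4120 − 13.7920 = -2.3800 h.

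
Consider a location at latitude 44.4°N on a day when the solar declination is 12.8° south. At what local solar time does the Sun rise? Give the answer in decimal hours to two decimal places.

The sunset hour angle satisfies cos H_s = −tan φ tan δ = 0.2225, giving H_s = 77.14°.
Sunrise is at 12 − H_s/15 = 12 − 5.143 = 6.857 h local solar time.

6.86 h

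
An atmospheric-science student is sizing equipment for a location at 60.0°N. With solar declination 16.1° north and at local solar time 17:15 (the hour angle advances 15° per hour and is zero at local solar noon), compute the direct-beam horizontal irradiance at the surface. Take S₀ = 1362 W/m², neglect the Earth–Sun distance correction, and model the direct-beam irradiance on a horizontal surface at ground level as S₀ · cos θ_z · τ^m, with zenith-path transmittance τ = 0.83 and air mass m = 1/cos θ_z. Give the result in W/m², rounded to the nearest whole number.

Hour angle H = 15° × (17.25 − 12) = 78.75°.
cos θ_z = sin φ sin δ + cos φ cos δ cos H = (0.8660)(0.2773) + (0.5000)(0.9608)(0.1951) = 0.3339.
Air mass m = 1/cos θ_z = 1/0.3339 = 2.995; τ^m = 0.83^2.995 = 0.5723.
Surface direct beam = 1362 × 0.3339 × 0.5723 = 260.27 W/m².

260 W/m²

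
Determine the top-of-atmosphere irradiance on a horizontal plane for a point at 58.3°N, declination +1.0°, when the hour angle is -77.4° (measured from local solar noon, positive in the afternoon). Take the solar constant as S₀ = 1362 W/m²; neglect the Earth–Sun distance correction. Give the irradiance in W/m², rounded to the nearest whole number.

With φ = 58.3°, δ = 1.0°, H = -77.40°: sin φ sin δ = 0.0148, cos φ cos δ cos H = 0.1146, so cos θ_z = 0.1294.
Top-of-atmosphere irradiance = S₀ cos θ_z = 1362 × 0.1294 = 176.24 W/m².

176 W/m²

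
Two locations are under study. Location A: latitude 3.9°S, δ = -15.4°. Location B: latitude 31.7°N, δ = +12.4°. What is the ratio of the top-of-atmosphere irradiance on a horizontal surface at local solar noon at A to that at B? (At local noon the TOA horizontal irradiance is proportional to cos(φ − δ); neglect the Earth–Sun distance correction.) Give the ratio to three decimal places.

A: cos θ_z = cos(-3.9° − (-15.4°)) = 0.9799.
B: cos θ_z = cos(31.7° − (12.4°)) = 0.9438.
Ratio A/B = 0.9799 / 0.9438 = 1.0382.

1.038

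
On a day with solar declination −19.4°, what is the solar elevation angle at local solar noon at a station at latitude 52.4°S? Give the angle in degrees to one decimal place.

57.0°

At local solar noon the hour angle is zero, so the elevation is 90° − |φ − δ| = 90° − |-52.4° − (-19.4°)| = 90° − 33.0° = 57.0°.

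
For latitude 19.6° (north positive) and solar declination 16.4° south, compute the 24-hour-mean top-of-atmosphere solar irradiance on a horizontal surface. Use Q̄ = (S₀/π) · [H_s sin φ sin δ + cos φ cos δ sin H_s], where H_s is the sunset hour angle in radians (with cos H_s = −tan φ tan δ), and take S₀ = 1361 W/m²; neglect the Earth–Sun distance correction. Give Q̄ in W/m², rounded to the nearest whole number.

329 W/m²

The sunset hour angle satisfies cos H_s = −tan φ tan δ = 0.1048, giving H_s = 83.98°. In radians, H_s = 1.4657.
H_s sin φ sin δ = 1.4657 × 0.3355 × -0.2823 = -0.1388.
cos φ cos δ sin H_s = 0.9421 × 0.9593 × 0.9945 = 0.8988.
Q̄ = (1361/π) × (-0.1388 + 0.8988) = 433.22 × 0.7600 = 329.25 W/m².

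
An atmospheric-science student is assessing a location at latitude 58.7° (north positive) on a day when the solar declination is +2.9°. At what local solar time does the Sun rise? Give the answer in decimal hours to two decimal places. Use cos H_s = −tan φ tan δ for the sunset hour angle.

5.68 h

cos H_s = −tan(58.7°) · tan(2.9°) = -0.0833, so H_s = arccos(-0.0833) = 94.78°.
Sunrise is at 12 − H_s/15 = 12 − 6.319 = 5.681 h local solar time.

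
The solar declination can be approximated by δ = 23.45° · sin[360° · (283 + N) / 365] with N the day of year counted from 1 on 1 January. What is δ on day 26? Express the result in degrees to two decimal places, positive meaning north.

360 × (283 + 26) / 365 = 304.767°; sin(304.767°) = -0.8215.
δ = 23.45 × -0.8215 = -19.264° ≈ -19.26°.

-19.26°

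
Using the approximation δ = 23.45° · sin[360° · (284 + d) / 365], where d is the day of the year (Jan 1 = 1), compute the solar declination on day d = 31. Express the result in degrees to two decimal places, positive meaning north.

-17.78°

360 × (284 + 31) / 365 = 310.685°; sin(310.685°) = -0.7583.
δ = 23.45 × -0.7583 = -17.782° ≈ -17.78°.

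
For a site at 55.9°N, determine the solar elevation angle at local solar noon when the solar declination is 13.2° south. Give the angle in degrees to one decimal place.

20.9°

At local solar noon the hour angle is zero, so the elevation is 90° − |φ − δ| = 90° − |55.9° − (-13.2°)| = 90° − 69.1° = 20.9°.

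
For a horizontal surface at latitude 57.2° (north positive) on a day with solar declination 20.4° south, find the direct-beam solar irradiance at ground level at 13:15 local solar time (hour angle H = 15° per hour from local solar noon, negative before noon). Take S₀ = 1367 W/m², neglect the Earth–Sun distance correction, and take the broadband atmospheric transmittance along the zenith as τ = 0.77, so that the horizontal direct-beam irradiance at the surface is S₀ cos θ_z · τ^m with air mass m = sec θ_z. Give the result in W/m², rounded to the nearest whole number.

Hour angle H = 15° × (13.25 − 12) = 18.75°.
cos θ_z = sin(57.2°) sin(-20.4°) + cos(57.2°) cos(-20.4°) cos(18.75°) = -0.2930 + 0.4808 = 0.1878.
Air mass m = 1/cos θ_z = 1/0.1878 = 5.325; τ^m = 0.77^5.325 = 0.2486.
Surface direct beam = 1367 × 0.1878 × 0.2486 = 63.82 W/m².

64 W/m²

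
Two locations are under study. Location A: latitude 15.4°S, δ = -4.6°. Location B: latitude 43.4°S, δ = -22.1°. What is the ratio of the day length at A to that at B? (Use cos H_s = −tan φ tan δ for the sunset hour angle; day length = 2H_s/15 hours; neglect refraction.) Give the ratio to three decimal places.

A: H_s = arccos(−tan -15.4° · tan -4.6°) = 91.27°, so 2H_s/15 = 12.1693 h.
B: H_s = arccos(−tan -43.4° · tan -22.1°) = 112.58°, so 2H_s/15 = 15.0107 h.
Ratio A/B = 12.1693 / 15.0107 = 0.8107.

0.811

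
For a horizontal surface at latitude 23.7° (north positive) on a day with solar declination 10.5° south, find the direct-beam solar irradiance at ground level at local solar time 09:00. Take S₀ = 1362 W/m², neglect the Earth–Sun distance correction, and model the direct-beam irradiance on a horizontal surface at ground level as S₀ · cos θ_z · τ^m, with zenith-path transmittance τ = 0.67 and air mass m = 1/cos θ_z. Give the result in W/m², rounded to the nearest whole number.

377 W/m²

Hour angle H = 15° × (9 − 12) = -45.00°.
cos θ_z = sin(23.7°) sin(-10.5°) + cos(23.7°) cos(-10.5°) cos(-45.00°) = -0.0732 + 0.6366 = 0.5634.
Air mass m = 1/cos θ_z = 1/0.5634 = 1.775; τ^m = 0.67^1.775 = 0.4912.
Surface direct beam = 1362 × 0.5634 × 0.4912 = 376.92 W/m².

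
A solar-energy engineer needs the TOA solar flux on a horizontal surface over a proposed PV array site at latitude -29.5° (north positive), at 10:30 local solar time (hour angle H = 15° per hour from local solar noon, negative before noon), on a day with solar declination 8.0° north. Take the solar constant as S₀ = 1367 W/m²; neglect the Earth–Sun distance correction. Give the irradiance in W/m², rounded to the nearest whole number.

Hour angle H = 15° × (10.5 − 12) = -22.50°.
cos θ_z = sin(-29.5°) sin(8.0°) + cos(-29.5°) cos(8.0°) cos(-22.50°) = -0.0685 + 0.7963 = 0.7278.
Top-of-atmosphere irradiance = S₀ cos θ_z = 1367 × 0.7278 = 994.90 W/m².

995 W/m²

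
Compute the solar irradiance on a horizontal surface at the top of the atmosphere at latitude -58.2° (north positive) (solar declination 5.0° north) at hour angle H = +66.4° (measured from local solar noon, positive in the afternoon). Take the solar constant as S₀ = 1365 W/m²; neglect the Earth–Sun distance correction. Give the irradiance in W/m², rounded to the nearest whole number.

cos θ_z = sin φ sin δ + cos φ cos δ cos H = (-0.8499)(0.0872) + (0.5270)(0.9962)(0.4003) = 0.1360.
Top-of-atmosphere irradiance = S₀ cos θ_z = 1365 × 0.1360 = 185.64 W/m².

186 W/m²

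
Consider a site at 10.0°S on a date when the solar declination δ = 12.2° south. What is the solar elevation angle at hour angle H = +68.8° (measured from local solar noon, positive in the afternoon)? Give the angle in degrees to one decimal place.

22.6°

cos θ_z = sin(-10.0°) sin(-12.2°) + cos(-10.0°) cos(-12.2°) cos(68.80°) = 0.0367 + 0.3481 = 0.3848.
θ_z = arccos(0.3848) = 67.37°, so the elevation is 90° − 67.37° = 22.63°.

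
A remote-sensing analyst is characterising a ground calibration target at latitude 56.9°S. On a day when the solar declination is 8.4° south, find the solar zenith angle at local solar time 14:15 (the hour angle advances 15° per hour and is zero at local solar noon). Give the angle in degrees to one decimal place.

Hour angle H = 15° × (14.25 − 12) = 33.75°.
cos θ_z = sin φ sin δ + cos φ cos δ cos H = (-0.8377)(-0.1461) + (0.5461)(0.9893)(0.8315) = 0.5716.
θ_z = arccos(0.5716) = 55.14°.

55.1°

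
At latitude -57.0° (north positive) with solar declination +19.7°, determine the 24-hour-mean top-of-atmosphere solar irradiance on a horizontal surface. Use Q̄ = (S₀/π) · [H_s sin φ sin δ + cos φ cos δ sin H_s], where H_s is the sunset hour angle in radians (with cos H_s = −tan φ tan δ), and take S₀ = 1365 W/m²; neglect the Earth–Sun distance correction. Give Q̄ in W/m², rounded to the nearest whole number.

65 W/m²

cos H_s = −tan(-57.0°) · tan(19.7°) = 0.5514, so H_s = arccos(0.5514) = 56.54°. In radians, H_s = 0.9868.
H_s sin φ sin δ = 0.9868 × -0.8387 × 0.3371 = -0.2790.
cos φ cos δ sin H_s = 0.5446 × 0.9415 × 0.8343 = 0.4278.
Q̄ = (1365/π) × (-0.2790 + 0.4278) = 434.49 × 0.1488 = 64.65 W/m².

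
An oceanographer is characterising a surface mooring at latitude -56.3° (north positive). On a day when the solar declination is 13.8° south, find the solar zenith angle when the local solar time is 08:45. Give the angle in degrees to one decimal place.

56.4°

Hour angle H = 15° × (8.75 − 12) = -48.75°.
cos θ_z = sin φ sin δ + cos φ cos δ cos H = (-0.8320)(-0.2385) + (0.5548)(0.9711)(0.6593) = 0.5536.
θ_z = arccos(0.5536) = 56.39°.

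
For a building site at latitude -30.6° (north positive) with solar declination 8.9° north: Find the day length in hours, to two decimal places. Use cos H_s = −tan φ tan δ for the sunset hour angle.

−tan φ tan δ = −(-0.5914)(0.1566) = 0.0926; H_s = arccos(0.0926) = 84.69°.
Day length = 2 H_s / 15° h⁻¹ = 169.38° / 15 = 11.292 h.

11.29 hours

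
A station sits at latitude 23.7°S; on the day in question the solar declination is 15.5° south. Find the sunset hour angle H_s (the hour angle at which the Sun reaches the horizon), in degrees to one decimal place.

−tan φ tan δ = −(-0.4390)(-0.2773) = -0.1217; H_s = arccos(-0.1217) = 96.99°.

97.0°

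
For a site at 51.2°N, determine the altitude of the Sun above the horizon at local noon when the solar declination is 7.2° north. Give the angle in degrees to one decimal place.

46.0°

At local solar noon the hour angle is zero, so the elevation is 90° − |φ − δ| = 90° − |51.2° − (7.2°)| = 90° − 44.0° = 46.0°.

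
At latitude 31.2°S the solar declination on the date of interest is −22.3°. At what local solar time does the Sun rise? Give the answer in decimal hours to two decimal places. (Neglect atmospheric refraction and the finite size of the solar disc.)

The sunset hour angle satisfies cos H_s = −tan φ tan δ = -0.2484, giving H_s = 104.38°.
Sunrise is at 12 − H_s/15 = 12 − 6.959 = 5.041 h local solar time.

5.04 h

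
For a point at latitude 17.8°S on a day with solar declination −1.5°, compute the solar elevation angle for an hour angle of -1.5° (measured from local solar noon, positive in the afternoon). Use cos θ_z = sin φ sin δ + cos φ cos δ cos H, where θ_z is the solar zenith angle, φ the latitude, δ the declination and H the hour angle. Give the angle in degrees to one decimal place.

73.6°

cos θ_z = sin φ sin δ + cos φ cos δ cos H = (-0.3057)(-0.0262) + (0.9521)(0.9997)(0.9997) = 0.9595.
θ_z = arccos(0.9595) = 16.36°, so the elevation is 90° − 16.36° = 73.64°.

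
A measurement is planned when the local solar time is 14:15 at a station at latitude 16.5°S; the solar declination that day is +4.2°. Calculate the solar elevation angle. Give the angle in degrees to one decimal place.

50.7°

Hour angle H = 15° × (14.25 − 12) = 33.75°.
With φ = -16.5°, δ = 4.2°, H = 33.75°: sin φ sin δ = -0.0208, cos φ cos δ cos H = 0.7951, so cos θ_z = 0.7743.
θ_z = arccos(0.7743) = 39.26°, so the elevation is 90° − 39.26° = 50.74°.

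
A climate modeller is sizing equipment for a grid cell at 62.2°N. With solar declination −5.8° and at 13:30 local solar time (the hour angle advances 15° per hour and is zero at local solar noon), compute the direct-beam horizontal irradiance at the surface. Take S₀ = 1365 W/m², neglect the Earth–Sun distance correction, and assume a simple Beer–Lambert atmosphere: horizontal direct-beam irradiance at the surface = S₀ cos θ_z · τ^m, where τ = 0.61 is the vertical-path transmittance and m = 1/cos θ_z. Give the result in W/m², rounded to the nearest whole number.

108 W/m²

Hour angle H = 15° × (13.5 − 12) = 22.50°.
cos θ_z = sin φ sin δ + cos φ cos δ cos H = (0.8846)(-0.1011) + (0.4664)(0.9949)(0.9239) = 0.3393.
Air mass m = 1/cos θ_z = 1/0.3393 = 2.947; τ^m = 0.61^2.947 = 0.2330.
Surface direct beam = 1365 × 0.3393 × 0.2330 = 107.91 W/m².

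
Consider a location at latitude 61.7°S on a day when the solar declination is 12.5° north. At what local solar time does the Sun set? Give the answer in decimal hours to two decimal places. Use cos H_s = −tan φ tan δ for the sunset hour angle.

16.38 h

cos H_s = −tan(-61.7°) · tan(12.5°) = 0.4117, so H_s = arccos(0.4117) = 65.69°.
Sunset is at 12 + H_s/15 = 12 + 4.379 = 16.379 h local solar time.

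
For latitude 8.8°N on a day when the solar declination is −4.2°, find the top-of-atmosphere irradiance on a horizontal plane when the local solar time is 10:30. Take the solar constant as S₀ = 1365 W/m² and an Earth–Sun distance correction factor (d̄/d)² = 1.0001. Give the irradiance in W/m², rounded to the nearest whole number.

Hour angle H = 15° × (10.5 − 12) = -22.50°.
With φ = 8.8°, δ = -4.2°, H = -22.50°: sin φ sin δ = -0.0112, cos φ cos δ cos H = 0.9106, so cos θ_z = 0.8994.
Top-of-atmosphere irradiance = S₀ (d̄/d)² cos θ_z = 1365 × 1.0001 × 0.8994 = 1227.80 W/m².

1228 W/m²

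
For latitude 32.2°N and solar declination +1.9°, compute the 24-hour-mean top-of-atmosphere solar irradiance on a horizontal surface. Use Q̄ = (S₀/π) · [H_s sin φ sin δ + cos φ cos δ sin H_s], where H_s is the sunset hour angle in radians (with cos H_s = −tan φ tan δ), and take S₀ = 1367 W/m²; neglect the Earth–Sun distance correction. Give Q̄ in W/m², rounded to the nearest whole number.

380 W/m²

cos H_s = −tan(32.2°) · tan(1.9°) = -0.0209, so H_s = arccos(-0.0209) = 91.20°. In radians, H_s = 1.5917.
H_s sin φ sin δ = 1.5917 × 0.5329 × 0.0332 = 0.0282.
cos φ cos δ sin H_s = 0.8462 × 0.9995 × 0.9998 = 0.8456.
Q̄ = (1367/π) × (0.0282 + 0.8456) = 435.13 × 0.8738 = 380.22 W/m².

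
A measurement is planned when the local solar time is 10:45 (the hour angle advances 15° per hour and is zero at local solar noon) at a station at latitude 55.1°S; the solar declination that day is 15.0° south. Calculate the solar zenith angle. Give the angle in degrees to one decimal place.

Hour angle H = 15° × (10.75 − 12) = -18.75°.
cos θ_z = sin(-55.1°) sin(-15.0°) + cos(-55.1°) cos(-15.0°) cos(-18.75°) = 0.2123 + 0.5233 = 0.7356.
θ_z = arccos(0.7356) = 42.64°.

42.6°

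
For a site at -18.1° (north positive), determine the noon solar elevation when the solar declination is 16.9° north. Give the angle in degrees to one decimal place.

At local solar noon the hour angle is zero, so the elevation is 90° − |φ − δ| = 90° − |-18.1° − (16.9°)| = 90° − 35.0° = 55.0°.

55.0°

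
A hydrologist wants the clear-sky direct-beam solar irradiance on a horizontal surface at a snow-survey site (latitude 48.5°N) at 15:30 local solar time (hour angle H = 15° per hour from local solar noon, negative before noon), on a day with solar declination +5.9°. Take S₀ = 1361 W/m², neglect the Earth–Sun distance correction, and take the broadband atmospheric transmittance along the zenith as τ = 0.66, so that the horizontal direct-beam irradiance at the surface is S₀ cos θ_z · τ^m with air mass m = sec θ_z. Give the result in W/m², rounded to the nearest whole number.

273 W/m²

Hour angle H = 15° × (15.5 − 12) = 52.50°.
cos θ_z = sin φ sin δ + cos φ cos δ cos H = (0.7490)(0.1028) + (0.6626)(0.9947)(0.6088) = 0.4783.
Air mass m = 1/cos θ_z = 1/0.4783 = 2.091; τ^m = 0.66^2.091 = 0.4194.
Surface direct beam = 1361 × 0.4783 × 0.4194 = 273.02 W/m².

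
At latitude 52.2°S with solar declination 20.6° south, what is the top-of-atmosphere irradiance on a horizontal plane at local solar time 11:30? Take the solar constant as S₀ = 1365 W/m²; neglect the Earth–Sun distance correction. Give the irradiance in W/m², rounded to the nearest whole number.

1156 W/m²

Hour angle H = 15° × (11.5 − 12) = -7.50°.
With φ = -52.2°, δ = -20.6°, H = -7.50°: sin φ sin δ = 0.2780, cos φ cos δ cos H = 0.5688, so cos θ_z = 0.8468.
Top-of-atmosphere irradiance = S₀ cos θ_z = 1365 × 0.8468 = 1155.88 W/m².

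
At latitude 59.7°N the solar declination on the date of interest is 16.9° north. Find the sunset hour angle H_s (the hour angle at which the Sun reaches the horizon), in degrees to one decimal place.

cos H_s = −tan(59.7°) · tan(16.9°) = -0.5199, so H_s = arccos(-0.5199) = 121.33°.

121.3°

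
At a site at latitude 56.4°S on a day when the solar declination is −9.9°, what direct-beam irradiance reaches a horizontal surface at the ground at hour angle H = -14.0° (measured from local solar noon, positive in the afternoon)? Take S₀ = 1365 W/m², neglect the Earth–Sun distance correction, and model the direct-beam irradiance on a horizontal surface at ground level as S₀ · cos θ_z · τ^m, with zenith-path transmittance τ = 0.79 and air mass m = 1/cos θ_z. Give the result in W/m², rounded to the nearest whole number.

646 W/m²

With φ = -56.4°, δ = -9.9°, H = -14.00°: sin φ sin δ = 0.1432, cos φ cos δ cos H = 0.5290, so cos θ_z = 0.6722.
Air mass m = 1/cos θ_z = 1/0.6722 = 1.488; τ^m = 0.79^1.488 = 0.7042.
Surface direct beam = 1365 × 0.6722 × 0.7042 = 646.14 W/m².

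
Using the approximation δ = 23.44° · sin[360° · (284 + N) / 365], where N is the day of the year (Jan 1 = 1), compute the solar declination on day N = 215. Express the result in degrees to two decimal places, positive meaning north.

+17.37°

360 × (284 + 215) / 365 = 492.164°; sin(492.164°) = 0.7412.
δ = 23.44 × 0.7412 = 17.374° ≈ +17.37°.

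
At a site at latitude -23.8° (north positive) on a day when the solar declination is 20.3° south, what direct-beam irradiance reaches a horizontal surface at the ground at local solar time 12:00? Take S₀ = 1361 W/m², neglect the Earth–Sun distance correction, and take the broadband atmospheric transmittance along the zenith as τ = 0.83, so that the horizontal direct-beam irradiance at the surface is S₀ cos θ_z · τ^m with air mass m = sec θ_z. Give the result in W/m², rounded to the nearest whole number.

Hour angle H = 15° × (12 − 12) = 0.00°.
cos θ_z = sin φ sin δ + cos φ cos δ cos H = (-0.4035)(-0.3469) + (0.9150)(0.9379)(1.0000) = 0.9982.
Air mass m = 1/cos θ_z = 1/0.9982 = 1.002; τ^m = 0.83^1.002 = 0.8297.
Surface direct beam = 1361 × 0.9982 × 0.8297 = 1127.19 W/m².

1127 W/m²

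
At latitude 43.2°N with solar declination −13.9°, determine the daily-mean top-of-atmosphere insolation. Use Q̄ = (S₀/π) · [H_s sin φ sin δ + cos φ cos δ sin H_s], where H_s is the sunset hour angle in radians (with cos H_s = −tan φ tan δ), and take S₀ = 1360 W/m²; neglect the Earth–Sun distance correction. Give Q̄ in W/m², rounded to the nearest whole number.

203 W/m²

The sunset hour angle satisfies cos H_s = −tan φ tan δ = 0.2324, giving H_s = 76.56°. In radians, H_s = 1.3362.
H_s sin φ sin δ = 1.3362 × 0.6845 × -0.2402 = -0.2197.
cos φ cos δ sin H_s = 0.7290 × 0.9707 × 0.9726 = 0.6883.
Q̄ = (1360/π) × (-0.2197 + 0.6883) = 432.90 × 0.4686 = 202.86 W/m².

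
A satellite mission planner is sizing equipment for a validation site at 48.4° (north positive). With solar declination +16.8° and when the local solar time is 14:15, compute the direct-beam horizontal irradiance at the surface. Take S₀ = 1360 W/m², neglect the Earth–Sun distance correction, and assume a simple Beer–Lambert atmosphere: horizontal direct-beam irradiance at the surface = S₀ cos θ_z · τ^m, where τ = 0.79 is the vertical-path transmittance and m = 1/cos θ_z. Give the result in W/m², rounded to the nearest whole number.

738 W/m²

Hour angle H = 15° × (14.25 − 12) = 33.75°.
cos θ_z = sin φ sin δ + cos φ cos δ cos H = (0.7478)(0.2890) + (0.6639)(0.9573)(0.8315) = 0.7446.
Air mass m = 1/cos θ_z = 1/0.7446 = 1.343; τ^m = 0.79^1.343 = 0.7286.
Surface direct beam = 1360 × 0.7446 × 0.7286 = 737.82 W/m².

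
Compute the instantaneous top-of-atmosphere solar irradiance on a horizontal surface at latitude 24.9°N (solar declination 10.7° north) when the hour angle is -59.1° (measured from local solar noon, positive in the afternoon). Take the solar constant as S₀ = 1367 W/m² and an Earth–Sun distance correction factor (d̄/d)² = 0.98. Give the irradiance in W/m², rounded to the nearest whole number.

718 W/m²

With φ = 24.9°, δ = 10.7°, H = -59.10°: sin φ sin δ = 0.0782, cos φ cos δ cos H = 0.4577, so cos θ_z = 0.5359.
Top-of-atmosphere irradiance = S₀ (d̄/d)² cos θ_z = 1367 × 0.98 × 0.5359 = 717.92 W/m².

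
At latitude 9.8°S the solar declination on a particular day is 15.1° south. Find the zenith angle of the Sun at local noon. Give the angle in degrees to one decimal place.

At local solar noon the hour angle is zero, so the zenith angle is |φ − δ| = |-9.8° − (-15.1°)| = 5.3°.

5.3°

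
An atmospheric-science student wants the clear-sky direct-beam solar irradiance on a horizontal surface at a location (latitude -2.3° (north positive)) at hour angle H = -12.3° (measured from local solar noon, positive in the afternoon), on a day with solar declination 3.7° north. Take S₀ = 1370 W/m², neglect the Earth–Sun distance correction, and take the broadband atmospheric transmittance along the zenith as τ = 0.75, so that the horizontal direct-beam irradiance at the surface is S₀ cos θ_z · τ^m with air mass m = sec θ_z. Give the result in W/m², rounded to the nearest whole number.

cos θ_z = sin(-2.3°) sin(3.7°) + cos(-2.3°) cos(3.7°) cos(-12.30°) = -0.0026 + 0.9742 = 0.9716.
Air mass m = 1/cos θ_z = 1/0.9716 = 1.029; τ^m = 0.75^1.029 = 0.7438.
Surface direct beam = 1370 × 0.9716 × 0.7438 = 990.07 W/m².

990 W/m²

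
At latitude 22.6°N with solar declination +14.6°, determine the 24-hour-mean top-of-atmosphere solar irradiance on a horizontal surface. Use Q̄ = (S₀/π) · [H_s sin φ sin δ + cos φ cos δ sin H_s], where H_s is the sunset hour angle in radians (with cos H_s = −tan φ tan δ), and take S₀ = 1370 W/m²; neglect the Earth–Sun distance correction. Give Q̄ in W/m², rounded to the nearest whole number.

458 W/m²

−tan φ tan δ = −(0.4163)(0.2605) = -0.1084; H_s = arccos(-0.1084) = 96.22°. In radians, H_s = 1.6794.
H_s sin φ sin δ = 1.6794 × 0.3843 × 0.2521 = 0.1627.
cos φ cos δ sin H_s = 0.9232 × 0.9677 × 0.9941 = 0.8881.
Q̄ = (1370/π) × (0.1627 + 0.8881) = 436.08 × 1.0508 = 458.23 W/m².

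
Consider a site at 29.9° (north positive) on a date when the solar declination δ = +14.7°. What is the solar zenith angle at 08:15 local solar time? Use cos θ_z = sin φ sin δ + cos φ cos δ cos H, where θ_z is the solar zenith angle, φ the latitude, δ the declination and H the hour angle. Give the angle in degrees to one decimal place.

53.7°

Hour angle H = 15° × (8.25 − 12) = -56.25°.
cos θ_z = sin φ sin δ + cos φ cos δ cos H = (0.4985)(0.2538) + (0.8669)(0.9673)(0.5556) = 0.5924.
θ_z = arccos(0.5924) = 53.67°.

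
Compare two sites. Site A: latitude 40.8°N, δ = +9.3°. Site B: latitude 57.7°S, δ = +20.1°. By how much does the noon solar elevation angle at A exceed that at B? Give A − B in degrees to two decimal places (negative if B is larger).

+46.30°

A: 90° − |40.8 − (9.3)| = 58.50°.
B: 90° − |-57.7 − (20.1)| = 12.20°.
A − B = 58.50 − 12.20 = 46.30°.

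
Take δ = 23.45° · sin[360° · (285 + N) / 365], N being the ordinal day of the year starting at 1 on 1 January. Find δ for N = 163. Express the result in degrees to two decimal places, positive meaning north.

+23.21°

360 × (285 + 163) / 365 = 441.863°; sin(441.863°) = 0.9899.
δ = 23.45 × 0.9899 = 23.213° ≈ +23.21°.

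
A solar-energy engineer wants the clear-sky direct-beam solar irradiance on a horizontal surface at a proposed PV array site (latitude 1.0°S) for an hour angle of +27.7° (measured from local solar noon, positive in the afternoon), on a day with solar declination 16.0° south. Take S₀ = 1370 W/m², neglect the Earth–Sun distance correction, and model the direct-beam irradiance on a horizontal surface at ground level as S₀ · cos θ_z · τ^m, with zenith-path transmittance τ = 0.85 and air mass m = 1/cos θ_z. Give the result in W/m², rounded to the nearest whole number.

With φ = -1.0°, δ = -16.0°, H = 27.70°: sin φ sin δ = 0.0048, cos φ cos δ cos H = 0.8510, so cos θ_z = 0.8558.
Air mass m = 1/cos θ_z = 1/0.8558 = 1.168; τ^m = 0.85^1.168 = 0.8271.
Surface direct beam = 1370 × 0.8558 × 0.8271 = 969.73 W/m².

970 W/m²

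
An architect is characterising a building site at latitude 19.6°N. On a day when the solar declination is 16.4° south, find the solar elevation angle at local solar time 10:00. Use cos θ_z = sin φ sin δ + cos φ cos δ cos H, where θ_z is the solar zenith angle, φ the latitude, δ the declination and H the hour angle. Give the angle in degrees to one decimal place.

Hour angle H = 15° × (10 − 12) = -30.00°.
cos θ_z = sin(19.6°) sin(-16.4°) + cos(19.6°) cos(-16.4°) cos(-30.00°) = -0.0947 + 0.7827 = 0.6880.
θ_z = arccos(0.6880) = 46.53°, so the elevation is 90° − 46.53° = 43.47°.

43.5°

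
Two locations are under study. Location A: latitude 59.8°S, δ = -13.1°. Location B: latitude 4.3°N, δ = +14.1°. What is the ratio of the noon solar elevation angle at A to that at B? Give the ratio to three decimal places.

A: 90° − |-59.8 − (-13.1)| = 43.30°.
B: 90° − |4.3 − (14.1)| = 80.20°.
Ratio A/B = 43.3000 / 80.2000 = 0.5399.

0.540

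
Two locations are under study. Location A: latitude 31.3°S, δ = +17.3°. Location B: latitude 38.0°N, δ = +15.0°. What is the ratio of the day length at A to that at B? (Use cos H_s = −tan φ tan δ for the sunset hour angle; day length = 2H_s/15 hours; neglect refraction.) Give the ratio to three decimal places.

0.775

A: H_s = arccos(−tan -31.3° · tan 17.3°) = 79.08°, so 2H_s/15 = 10.5440 h.
B: H_s = arccos(−tan 38.0° · tan 15.0°) = 102.08°, so 2H_s/15 = 13.6107 h.
Ratio A/B = 10.5440 / 13.6107 = 0.7747.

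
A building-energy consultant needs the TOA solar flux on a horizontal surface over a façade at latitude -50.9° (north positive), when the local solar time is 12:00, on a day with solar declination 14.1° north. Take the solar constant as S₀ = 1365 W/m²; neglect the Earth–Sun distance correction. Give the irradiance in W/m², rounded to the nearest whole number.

Hour angle H = 15° × (12 − 12) = 0.00°.
cos θ_z = sin(-50.9°) sin(14.1°) + cos(-50.9°) cos(14.1°) cos(0.00°) = -0.1891 + 0.6117 = 0.4226.
Top-of-atmosphere irradiance = S₀ cos θ_z = 1365 × 0.4226 = 576.85 W/m².

577 W/m²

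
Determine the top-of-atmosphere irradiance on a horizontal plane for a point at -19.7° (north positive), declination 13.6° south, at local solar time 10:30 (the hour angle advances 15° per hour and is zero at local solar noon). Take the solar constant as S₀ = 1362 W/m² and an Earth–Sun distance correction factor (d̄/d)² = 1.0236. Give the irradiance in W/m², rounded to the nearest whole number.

Hour angle H = 15° × (10.5 − 12) = -22.50°.
With φ = -19.7°, δ = -13.6°, H = -22.50°: sin φ sin δ = 0.0793, cos φ cos δ cos H = 0.8454, so cos θ_z = 0.9247.
Top-of-atmosphere irradiance = S₀ (d̄/d)² cos θ_z = 1362 × 1.0236 × 0.9247 = 1289.16 W/m².

1289 W/m²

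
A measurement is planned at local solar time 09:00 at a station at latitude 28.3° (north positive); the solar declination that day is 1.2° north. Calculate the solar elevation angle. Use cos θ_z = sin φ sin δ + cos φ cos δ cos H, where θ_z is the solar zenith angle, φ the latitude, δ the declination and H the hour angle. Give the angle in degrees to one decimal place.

Hour angle H = 15° × (9 − 12) = -45.00°.
cos θ_z = sin φ sin δ + cos φ cos δ cos H = (0.4741)(0.0209) + (0.8805)(0.9998)(0.7071) = 0.6324.
θ_z = arccos(0.6324) = 50.77°, so the elevation is 90° − 50.77° = 39.23°.

39.2°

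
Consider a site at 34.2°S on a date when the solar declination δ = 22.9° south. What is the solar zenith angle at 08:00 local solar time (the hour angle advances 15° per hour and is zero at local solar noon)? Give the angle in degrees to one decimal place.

Hour angle H = 15° × (8 − 12) = -60.00°.
With φ = -34.2°, δ = -22.9°, H = -60.00°: sin φ sin δ = 0.2187, cos φ cos δ cos H = 0.3809, so cos θ_z = 0.5996.
θ_z = arccos(0.5996) = 53.16°.

53.2°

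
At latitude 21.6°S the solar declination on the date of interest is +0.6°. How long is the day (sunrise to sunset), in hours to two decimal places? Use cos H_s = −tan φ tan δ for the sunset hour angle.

cos H_s = −tan(-21.6°) · tan(0.6°) = 0.0041, so H_s = arccos(0.0041) = 89.77°.
Day length = 2 H_s / 15° h⁻¹ = 179.54° / 15 = 11.969 h.

11.97 hours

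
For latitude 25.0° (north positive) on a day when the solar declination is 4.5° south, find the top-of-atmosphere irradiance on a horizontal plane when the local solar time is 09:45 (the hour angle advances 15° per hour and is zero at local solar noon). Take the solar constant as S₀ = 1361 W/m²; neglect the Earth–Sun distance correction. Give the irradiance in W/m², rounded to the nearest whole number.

Hour angle H = 15° × (9.75 − 12) = -33.75°.
With φ = 25.0°, δ = -4.5°, H = -33.75°: sin φ sin δ = -0.0332, cos φ cos δ cos H = 0.7512, so cos θ_z = 0.7180.
Top-of-atmosphere irradiance = S₀ cos θ_z = 1361 × 0.7180 = 977.20 W/m².

977 W/m²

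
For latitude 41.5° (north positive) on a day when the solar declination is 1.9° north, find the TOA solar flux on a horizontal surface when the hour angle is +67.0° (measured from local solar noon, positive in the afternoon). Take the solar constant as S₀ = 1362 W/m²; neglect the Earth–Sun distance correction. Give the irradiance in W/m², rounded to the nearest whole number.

428 W/m²

cos θ_z = sin φ sin δ + cos φ cos δ cos H = (0.6626)(0.0332) + (0.7490)(0.9995)(0.3907) = 0.3145.
Top-of-atmosphere irradiance = S₀ cos θ_z = 1362 × 0.3145 = 428.35 W/m².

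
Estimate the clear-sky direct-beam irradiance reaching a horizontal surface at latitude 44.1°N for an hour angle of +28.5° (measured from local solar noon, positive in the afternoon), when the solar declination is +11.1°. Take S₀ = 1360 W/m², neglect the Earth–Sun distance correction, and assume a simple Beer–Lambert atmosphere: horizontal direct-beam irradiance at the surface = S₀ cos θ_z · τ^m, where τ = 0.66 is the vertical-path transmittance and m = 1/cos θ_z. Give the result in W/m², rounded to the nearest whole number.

590 W/m²

With φ = 44.1°, δ = 11.1°, H = 28.50°: sin φ sin δ = 0.1340, cos φ cos δ cos H = 0.6193, so cos θ_z = 0.7533.
Air mass m = 1/cos θ_z = 1/0.7533 = 1.327; τ^m = 0.66^1.327 = 0.5761.
Surface direct beam = 1360 × 0.7533 × 0.5761 = 590.21 W/m².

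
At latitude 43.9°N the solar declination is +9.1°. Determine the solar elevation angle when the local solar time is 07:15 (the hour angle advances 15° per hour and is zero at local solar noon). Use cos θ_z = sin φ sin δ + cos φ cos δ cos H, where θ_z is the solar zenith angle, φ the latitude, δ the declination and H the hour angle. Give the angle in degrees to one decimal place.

Hour angle H = 15° × (7.25 − 12) = -71.25°.
cos θ_z = sin(43.9°) sin(9.1°) + cos(43.9°) cos(9.1°) cos(-71.25°) = 0.1097 + 0.2287 = 0.3384.
θ_z = arccos(0.3384) = 70.22°, so the elevation is 90° − 70.22° = 19.78°.

19.8°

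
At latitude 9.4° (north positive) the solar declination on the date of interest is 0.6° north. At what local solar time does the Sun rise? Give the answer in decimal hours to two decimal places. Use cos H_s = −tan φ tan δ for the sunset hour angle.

5.99 h

cos H_s = −tan(9.4°) · tan(0.6°) = -0.0017, so H_s = arccos(-0.0017) = 90.10°.
Sunrise is at 12 − H_s/15 = 12 − 6.007 = 5.993 h local solar time.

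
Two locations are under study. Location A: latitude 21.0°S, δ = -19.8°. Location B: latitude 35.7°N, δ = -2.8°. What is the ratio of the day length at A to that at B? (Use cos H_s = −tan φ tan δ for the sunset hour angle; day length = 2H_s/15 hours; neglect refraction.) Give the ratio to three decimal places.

1.113

A: H_s = arccos(−tan -21.0° · tan -19.8°) = 97.94°, so 2H_s/15 = 13.0587 h.
B: H_s = arccos(−tan 35.7° · tan -2.8°) = 87.99°, so 2H_s/15 = 11.7320 h.
Ratio A/B = 13.0587 / 11.7320 = 1.1131.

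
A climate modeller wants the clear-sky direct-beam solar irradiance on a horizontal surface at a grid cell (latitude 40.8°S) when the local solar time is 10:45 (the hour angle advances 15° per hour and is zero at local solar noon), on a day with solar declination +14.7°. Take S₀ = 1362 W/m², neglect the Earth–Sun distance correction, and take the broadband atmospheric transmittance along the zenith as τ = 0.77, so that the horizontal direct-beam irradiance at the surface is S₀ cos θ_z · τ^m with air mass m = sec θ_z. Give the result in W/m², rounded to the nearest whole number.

438 W/m²

Hour angle H = 15° × (10.75 − 12) = -18.75°.
cos θ_z = sin φ sin δ + cos φ cos δ cos H = (-0.6534)(0.2538) + (0.7570)(0.9673)(0.9469) = 0.5275.
Air mass m = 1/cos θ_z = 1/0.5275 = 1.896; τ^m = 0.77^1.896 = 0.6092.
Surface direct beam = 1362 × 0.5275 × 0.6092 = 437.68 W/m².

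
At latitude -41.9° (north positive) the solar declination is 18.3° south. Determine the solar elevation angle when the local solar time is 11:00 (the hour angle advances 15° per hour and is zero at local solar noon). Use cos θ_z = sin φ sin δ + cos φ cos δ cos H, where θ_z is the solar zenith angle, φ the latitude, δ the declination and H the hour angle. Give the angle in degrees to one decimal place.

Hour angle H = 15° × (11 − 12) = -15.00°.
cos θ_z = sin(-41.9°) sin(-18.3°) + cos(-41.9°) cos(-18.3°) cos(-15.00°) = 0.2097 + 0.6826 = 0.8923.
θ_z = arccos(0.8923) = 26.84°, so the elevation is 90° − 26.84° = 63.16°.

63.2°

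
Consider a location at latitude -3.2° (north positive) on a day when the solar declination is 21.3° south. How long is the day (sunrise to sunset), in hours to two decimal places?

12.17 hours

cos H_s = −tan(-3.2°) · tan(-21.3°) = -0.0218, so H_s = arccos(-0.0218) = 91.25°.
Day length = 2 H_s / 15° h⁻¹ = 182.50° / 15 = 12.167 h.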